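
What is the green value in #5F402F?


Color: #5F402F
R = 5F = 95
G = 40 = 64
B = 2F = 47
Green = 64


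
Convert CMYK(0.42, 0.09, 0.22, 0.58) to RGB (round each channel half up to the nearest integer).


R = 255 × (1-C) × (1-K) = 255 × 0.58 × 0.42 = 62.118 → 62
G = 255 × (1-M) × (1-K) = 255 × 0.91 × 0.42 = 97.461 → 97
B = 255 × (1-Y) × (1-K) = 255 × 0.78 × 0.42 = 83.538 → 84
= RGB(62, 97, 84)


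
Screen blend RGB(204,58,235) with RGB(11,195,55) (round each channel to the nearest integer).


Screen: C = 255 - (255-A)×(255-B)/255, rounded to nearest integer
R: 255 - (255-204)×(255-11)/255 = 255 - 12444/255 ≈ 255 - 48.800 = 206.200 → 206
G: 255 - (255-58)×(255-195)/255 = 255 - 11820/255 ≈ 255 - 46.353 = 208.647 → 209
B: 255 - (255-235)×(255-55)/255 = 255 - 4000/255 ≈ 255 - 15.686 = 239.314 → 239
= RGB(206, 209, 239)


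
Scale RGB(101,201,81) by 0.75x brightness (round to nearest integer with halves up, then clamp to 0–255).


Multiply each channel by 0.75, round half up, clamp to [0, 255]
R: 101×0.75 = 75.75 → round → 76
G: 201×0.75 = 150.75 → round → 151
B: 81×0.75 = 60.75 → round → 61
= RGB(76, 151, 61)


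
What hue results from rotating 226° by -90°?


New hue = (H + rotation) mod 360
New hue = (226 -90) mod 360
= 136 mod 360
= 136°


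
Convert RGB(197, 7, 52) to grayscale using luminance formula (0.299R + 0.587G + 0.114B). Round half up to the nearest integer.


Gray = 0.299×R + 0.587×G + 0.114×B
Gray = 0.299×197 + 0.587×7 + 0.114×52
Gray = 58.903 + 4.109 + 5.928
Gray = 68.940 → round half up → 69
Gray = 69


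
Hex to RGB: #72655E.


72 → 114 (R)
65 → 101 (G)
5E → 94 (B)
= RGB(114, 101, 94)


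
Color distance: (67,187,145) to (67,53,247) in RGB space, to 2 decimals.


d = √[(R₁-R₂)² + (G₁-G₂)² + (B₁-B₂)²]
d = √[(67-67)² + (187-53)² + (145-247)²]
d = √[0 + 17956 + 10404]
d = √28360
d ≈ 168.40


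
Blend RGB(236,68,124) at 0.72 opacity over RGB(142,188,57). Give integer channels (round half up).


C = α×F + (1-α)×B, with 1-α = 0.28
R: 0.72×236 + 0.28×142 = 169.92 + 39.76 = 209.68 → 210
G: 0.72×68 + 0.28×188 = 48.96 + 52.64 = 101.60 → 102
B: 0.72×124 + 0.28×57 = 89.28 + 15.96 = 105.24 → 105
= RGB(210, 102, 105)


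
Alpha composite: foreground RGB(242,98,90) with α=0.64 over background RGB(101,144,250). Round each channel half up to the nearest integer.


C = α×F + (1-α)×B, with 1-α = 0.36
R: 0.64×242 + 0.36×101 = 154.88 + 36.36 = 191.24 → 191
G: 0.64×98 + 0.36×144 = 62.72 + 51.84 = 114.56 → 115
B: 0.64×90 + 0.36×250 = 57.60 + 90.00 = 147.60 → 148
= RGB(191, 115, 148)


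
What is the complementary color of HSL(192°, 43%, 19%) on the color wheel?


Complement = opposite side of color wheel = hue + 180°
H' = (192 + 180) mod 360 = 12°
S and L unchanged.
= HSL(12°, 43%, 19%)


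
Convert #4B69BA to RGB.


4B → 75 (R)
69 → 105 (G)
BA → 186 (B)
= RGB(75, 105, 186)


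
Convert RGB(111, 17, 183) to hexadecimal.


R = 111 → 6F (hex)
G = 17 → 11 (hex)
B = 183 → B7 (hex)
Hex = #6F11B7


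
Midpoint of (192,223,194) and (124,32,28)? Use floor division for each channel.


Midpoint: each channel = ⌊(C₁+C₂)/2⌋
R: ⌊(192+124)/2⌋ = 158
G: ⌊(223+32)/2⌋ = 127
B: ⌊(194+28)/2⌋ = 111
= RGB(158, 127, 111)


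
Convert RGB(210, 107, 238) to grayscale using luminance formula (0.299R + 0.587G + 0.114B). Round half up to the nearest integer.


Gray = 0.299×R + 0.587×G + 0.114×B
Gray = 0.299×210 + 0.587×107 + 0.114×238
Gray = 62.790 + 62.809 + 27.132
Gray = 152.731 → round half up → 153
Gray = 153


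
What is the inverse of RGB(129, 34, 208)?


Invert: (255-R, 255-G, 255-B)
R: 255-129 = 126
G: 255-34 = 221
B: 255-208 = 47
= RGB(126, 221, 47)


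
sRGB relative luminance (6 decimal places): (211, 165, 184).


Linearize each channel (sRGB transfer function): c = v/255; c_lin = c/12.92 if c ≤ 0.04045, else ((c+0.055)/1.055)^2.4
  R: 211/255 ≈ 0.827451 > 0.04045 → ((0.827451+0.055)/1.055)^2.4 ≈ 0.651406
  G: 165/255 ≈ 0.647059 > 0.04045 → ((0.647059+0.055)/1.055)^2.4 ≈ 0.376262
  B: 184/255 ≈ 0.721569 > 0.04045 → ((0.721569+0.055)/1.055)^2.4 ≈ 0.479320
R_lin = 0.651406, G_lin = 0.376262, B_lin = 0.479320
L = 0.2126×R + 0.7152×G + 0.0722×B
L = 0.2126×0.651406 + 0.7152×0.376262 + 0.0722×0.479320
L ≈ 0.442198


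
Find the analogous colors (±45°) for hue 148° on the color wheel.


Base hue: 148°
Left analog: (148 - 45) mod 360 = 103°
Right analog: (148 + 45) mod 360 = 193°
Analogous hues = 103° and 193°


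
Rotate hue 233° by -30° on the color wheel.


New hue = (H + rotation) mod 360
New hue = (233 -30) mod 360
= 203 mod 360
= 203°


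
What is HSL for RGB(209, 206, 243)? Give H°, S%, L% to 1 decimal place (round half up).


Normalize: R'=209/255≈0.8196, G'=206/255≈0.8078, B'=243/255≈0.9529
Max=243/255, Min=206/255, Δ=Max-Min=37/255
L = (Max+Min)/2 = (243+206)/510 = 449/510 = 0.88039… → L = 88.0%
L > 0.5 → S = Δ/(2-Max-Min) = 37/(510-243-206) = 37/61 = 0.60655… → S = 60.7%
(the 1/255 factors cancel in S and H, so raw channel differences can be used)
Max is B' → H = 60 × ((R-G)/Δ + 4) = 60 × ((209-206)/37 + 4)
  3/37 + 4 = 0.0810… + 4 = 4.0810…
  H = 60 × 4.0810… = 244.864…° → H = 244.9°
= HSL(244.9°, 60.7%, 88.0%)


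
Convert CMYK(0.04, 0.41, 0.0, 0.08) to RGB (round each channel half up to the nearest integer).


R = 255 × (1-C) × (1-K) = 255 × 0.96 × 0.92 = 225.216 → 225
G = 255 × (1-M) × (1-K) = 255 × 0.59 × 0.92 = 138.414 → 138
B = 255 × (1-Y) × (1-K) = 255 × 1.00 × 0.92 = 234.6 → 235
= RGB(225, 138, 235)


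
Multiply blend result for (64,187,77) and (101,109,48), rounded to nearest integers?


Multiply: C = A×B/255, rounded to nearest integer
R: 64×101/255 = 6464/255 ≈ 25.349 → 25
G: 187×109/255 = 20383/255 ≈ 79.933 → 80
B: 77×48/255 = 3696/255 ≈ 14.494 → 14
= RGB(25, 80, 14)


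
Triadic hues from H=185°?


Triadic: equally spaced at 120° intervals
H1 = 185°
H2 = (185 + 120) mod 360 = 305°
H3 = (185 + 240) mod 360 = 65°
Triadic = 185°, 305°, 65°


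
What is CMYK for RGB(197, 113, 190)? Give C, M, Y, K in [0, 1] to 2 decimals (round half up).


R'=197/255≈0.7725, G'=113/255≈0.4431, B'=190/255≈0.7451
K = 1 - max(R',G',B') = 1 - 197/255 = 58/255 = 0.22745… → 0.23
(1-R'-K)/(1-K) simplifies to (max-R)/max with max = 197:
C = (197-197)/197 = 0/197 = 0 → 0.00
M = (197-113)/197 = 84/197 = 0.42639… → 0.43
Y = (197-190)/197 = 7/197 = 0.03553… → 0.04
= CMYK(0.00, 0.43, 0.04, 0.23)


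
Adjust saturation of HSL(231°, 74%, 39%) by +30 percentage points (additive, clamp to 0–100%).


Original S = 74%
Adjustment = +30 percentage points
New S = 74 + (30) = 104
Clamp to [0, 100] → 100
= HSL(231°, 100%, 39%)


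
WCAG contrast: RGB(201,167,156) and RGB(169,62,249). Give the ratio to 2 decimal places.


Linearize each sRGB channel c=v/255: c/12.92 if c ≤ 0.04045 else ((c+0.055)/1.055)^2.4
L = 0.2126×R_lin + 0.7152×G_lin + 0.0722×B_lin
Color 1 (201,167,156):
  R=201: 201/255≈0.7882 > 0.04045 → ((0.7882+0.055)/1.055)^2.4 ≈ 0.58408
  G=167: 167/255≈0.6549 > 0.04045 → ((0.6549+0.055)/1.055)^2.4 ≈ 0.38643
  B=156: 156/255≈0.6118 > 0.04045 → ((0.6118+0.055)/1.055)^2.4 ≈ 0.33245
  L1 = 0.2126×0.58408 + 0.7152×0.38643 + 0.0722×0.33245 ≈ 0.42455
Color 2 (169,62,249):
  R=169: 169/255≈0.6627 > 0.04045 → ((0.6627+0.055)/1.055)^2.4 ≈ 0.39676
  G=62: 62/255≈0.2431 > 0.04045 → ((0.2431+0.055)/1.055)^2.4 ≈ 0.04817
  B=249: 249/255≈0.9765 > 0.04045 → ((0.9765+0.055)/1.055)^2.4 ≈ 0.94731
  L2 = 0.2126×0.39676 + 0.7152×0.04817 + 0.0722×0.94731 ≈ 0.18720
Lighter = 0.42455, Darker = 0.18720
Ratio = (L_lighter + 0.05) / (L_darker + 0.05)
Ratio = (0.42455 + 0.05) / (0.18720 + 0.05) = 0.47455 / 0.23720 ≈ 2.0007
Ratio ≈ 2.00:1


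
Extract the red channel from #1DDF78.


Color: #1DDF78
R = 1D = 29
G = DF = 223
B = 78 = 120
Red = 29


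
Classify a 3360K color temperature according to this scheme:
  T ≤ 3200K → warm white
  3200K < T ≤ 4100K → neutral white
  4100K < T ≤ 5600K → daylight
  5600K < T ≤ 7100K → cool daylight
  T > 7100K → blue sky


Temperature: 3360K
3200K < 3360K ≤ 4100K → neutral white
Classification: neutral white


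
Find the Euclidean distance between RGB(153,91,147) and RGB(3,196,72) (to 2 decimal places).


d = √[(R₁-R₂)² + (G₁-G₂)² + (B₁-B₂)²]
d = √[(153-3)² + (91-196)² + (147-72)²]
d = √[22500 + 11025 + 5625]
d = √39150
d ≈ 197.86


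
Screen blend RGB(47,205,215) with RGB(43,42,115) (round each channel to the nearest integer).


Screen: C = 255 - (255-A)×(255-B)/255, rounded to nearest integer
R: 255 - (255-47)×(255-43)/255 = 255 - 44096/255 ≈ 255 - 172.925 = 82.075 → 82
G: 255 - (255-205)×(255-42)/255 = 255 - 10650/255 ≈ 255 - 41.765 = 213.235 → 213
B: 255 - (255-215)×(255-115)/255 = 255 - 5600/255 ≈ 255 - 21.961 = 233.039 → 233
= RGB(82, 213, 233)


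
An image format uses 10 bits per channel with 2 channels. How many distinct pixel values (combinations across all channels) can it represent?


Total bits = 10 bits/channel × 2 channels = 20 bits
Distinct pixel values = 2^20
= 1,048,576 pixel values


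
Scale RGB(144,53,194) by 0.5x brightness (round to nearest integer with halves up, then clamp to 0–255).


Multiply each channel by 0.5, round half up, clamp to [0, 255]
R: 144×0.5 = 72
G: 53×0.5 = 26.5 → round → 27
B: 194×0.5 = 97
= RGB(72, 27, 97)


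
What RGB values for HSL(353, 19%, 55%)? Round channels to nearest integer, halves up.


H=353°, S=0.19, L=0.55
C = (1-|2L-1|)×S = (1-|0.10|)×0.19 = 0.171
H' = H/60 = 353/60 ≈ 5.8833; X = C×(1-|H' mod 2 - 1|) = 0.01995
m = L - C/2 = 0.55 - 0.0855 = 0.4645
Sector ⌊H'⌋ = 5 → (R',G',B') = (0.171, 0.0, 0.01995)
RGB = ((R'+m)×255, (G'+m)×255, (B'+m)×255) = (162.0525, 118.4475, 123.53475)
Round half up → RGB(162, 118, 124)


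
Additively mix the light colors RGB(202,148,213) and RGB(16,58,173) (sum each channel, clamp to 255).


Additive: each channel = min(255, C₁+C₂)
R: 202+16 = 218 → 218
G: 148+58 = 206 → 206
B: 213+173 = 386 → 255
= RGB(218, 206, 255)


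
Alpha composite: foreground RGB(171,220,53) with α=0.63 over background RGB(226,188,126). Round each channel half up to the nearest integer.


C = α×F + (1-α)×B, with 1-α = 0.37
R: 0.63×171 + 0.37×226 = 107.73 + 83.62 = 191.35 → 191
G: 0.63×220 + 0.37×188 = 138.60 + 69.56 = 208.16 → 208
B: 0.63×53 + 0.37×126 = 33.39 + 46.62 = 80.01 → 80
= RGB(191, 208, 80)


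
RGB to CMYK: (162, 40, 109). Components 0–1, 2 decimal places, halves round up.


R'=162/255≈0.6353, G'=40/255≈0.1569, B'=109/255≈0.4275
K = 1 - max(R',G',B') = 1 - 162/255 = 93/255 = 0.36470… → 0.36
(1-R'-K)/(1-K) simplifies to (max-R)/max with max = 162:
C = (162-162)/162 = 0/162 = 0 → 0.00
M = (162-40)/162 = 122/162 = 0.75308… → 0.75
Y = (162-109)/162 = 53/162 = 0.32716… → 0.33
= CMYK(0.00, 0.75, 0.33, 0.36)


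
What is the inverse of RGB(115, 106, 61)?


Invert: (255-R, 255-G, 255-B)
R: 255-115 = 140
G: 255-106 = 149
B: 255-61 = 194
= RGB(140, 149, 194)


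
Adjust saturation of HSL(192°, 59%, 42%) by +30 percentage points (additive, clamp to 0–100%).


Original S = 59%
Adjustment = +30 percentage points
New S = 59 + (30) = 89
Clamp to [0, 100] → 89
= HSL(192°, 89%, 42%)


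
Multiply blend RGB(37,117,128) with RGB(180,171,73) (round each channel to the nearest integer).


Multiply: C = A×B/255, rounded to nearest integer
R: 37×180/255 = 6660/255 ≈ 26.118 → 26
G: 117×171/255 = 20007/255 ≈ 78.459 → 78
B: 128×73/255 = 9344/255 ≈ 36.643 → 37
= RGB(26, 78, 37)


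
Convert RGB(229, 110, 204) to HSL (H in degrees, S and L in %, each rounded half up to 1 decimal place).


Normalize: R'=229/255≈0.8980, G'=110/255≈0.4314, B'=204/255≈0.8000
Max=229/255, Min=110/255, Δ=Max-Min=119/255
L = (Max+Min)/2 = (229+110)/510 = 339/510 = 0.66470… → L = 66.5%
L > 0.5 → S = Δ/(2-Max-Min) = 119/(510-229-110) = 119/171 = 0.69590… → S = 69.6%
(the 1/255 factors cancel in S and H, so raw channel differences can be used)
Max is R' → H = 60 × (((G-B)/Δ) mod 6) = 60 × (((110-204)/119) mod 6)
  (-94)/119 = -0.7899…; negative, so add 6 → 5.2100…
  H = 60 × 5.2100… = 312.605…° → H = 312.6°
= HSL(312.6°, 69.6%, 66.5%)


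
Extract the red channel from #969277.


Color: #969277
R = 96 = 150
G = 92 = 146
B = 77 = 119
Red = 150


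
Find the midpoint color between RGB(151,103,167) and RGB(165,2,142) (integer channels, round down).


Midpoint: each channel = ⌊(C₁+C₂)/2⌋
R: ⌊(151+165)/2⌋ = 158
G: ⌊(103+2)/2⌋ = 52
B: ⌊(167+142)/2⌋ = 154
= RGB(158, 52, 154)


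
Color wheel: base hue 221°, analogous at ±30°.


Base hue: 221°
Left analog: (221 - 30) mod 360 = 191°
Right analog: (221 + 30) mod 360 = 251°
Analogous hues = 191° and 251°


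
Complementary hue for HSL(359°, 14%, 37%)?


Complement = opposite side of color wheel = hue + 180°
H' = (359 + 180) mod 360 = 179°
S and L unchanged.
= HSL(179°, 14%, 37%)


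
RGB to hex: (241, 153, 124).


R = 241 → F1 (hex)
G = 153 → 99 (hex)
B = 124 → 7C (hex)
Hex = #F1997C


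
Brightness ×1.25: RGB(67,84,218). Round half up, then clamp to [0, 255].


Multiply each channel by 1.25, round half up, clamp to [0, 255]
R: 67×1.25 = 83.75 → round → 84
G: 84×1.25 = 105
B: 218×1.25 = 272.5 → round → 273 → clamp → 255
= RGB(84, 105, 255)


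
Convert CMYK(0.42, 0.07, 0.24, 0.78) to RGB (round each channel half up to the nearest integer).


R = 255 × (1-C) × (1-K) = 255 × 0.58 × 0.22 = 32.538 → 33
G = 255 × (1-M) × (1-K) = 255 × 0.93 × 0.22 = 52.173 → 52
B = 255 × (1-Y) × (1-K) = 255 × 0.76 × 0.22 = 42.636 → 43
= RGB(33, 52, 43)


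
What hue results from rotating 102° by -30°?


New hue = (H + rotation) mod 360
New hue = (102 -30) mod 360
= 72 mod 360
= 72°


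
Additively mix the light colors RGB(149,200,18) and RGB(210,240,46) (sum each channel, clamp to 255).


Additive: each channel = min(255, C₁+C₂)
R: 149+210 = 359 → 255
G: 200+240 = 440 → 255
B: 18+46 = 64 → 64
= RGB(255, 255, 64)


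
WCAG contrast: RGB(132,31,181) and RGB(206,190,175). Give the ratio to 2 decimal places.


Linearize each sRGB channel c=v/255: c/12.92 if c ≤ 0.04045 else ((c+0.055)/1.055)^2.4
L = 0.2126×R_lin + 0.7152×G_lin + 0.0722×B_lin
Color 1 (132,31,181):
  R=132: 132/255≈0.5176 > 0.04045 → ((0.5176+0.055)/1.055)^2.4 ≈ 0.23074
  G=31: 31/255≈0.1216 > 0.04045 → ((0.1216+0.055)/1.055)^2.4 ≈ 0.01370
  B=181: 181/255≈0.7098 > 0.04045 → ((0.7098+0.055)/1.055)^2.4 ≈ 0.46208
  L1 = 0.2126×0.23074 + 0.7152×0.01370 + 0.0722×0.46208 ≈ 0.09222
Color 2 (206,190,175):
  R=206: 206/255≈0.8078 > 0.04045 → ((0.8078+0.055)/1.055)^2.4 ≈ 0.61721
  G=190: 190/255≈0.7451 > 0.04045 → ((0.7451+0.055)/1.055)^2.4 ≈ 0.51492
  B=175: 175/255≈0.6863 > 0.04045 → ((0.6863+0.055)/1.055)^2.4 ≈ 0.42869
  L2 = 0.2126×0.61721 + 0.7152×0.51492 + 0.0722×0.42869 ≈ 0.53044
Lighter = 0.53044, Darker = 0.09222
Ratio = (L_lighter + 0.05) / (L_darker + 0.05)
Ratio = (0.53044 + 0.05) / (0.09222 + 0.05) = 0.58044 / 0.14222 ≈ 4.0814
Ratio ≈ 4.08:1


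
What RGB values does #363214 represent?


36 → 54 (R)
32 → 50 (G)
14 → 20 (B)
= RGB(54, 50, 20)


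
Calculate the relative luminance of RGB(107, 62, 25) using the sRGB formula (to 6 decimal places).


Linearize each channel (sRGB transfer function): c = v/255; c_lin = c/12.92 if c ≤ 0.04045, else ((c+0.055)/1.055)^2.4
  R: 107/255 ≈ 0.419608 > 0.04045 → ((0.419608+0.055)/1.055)^2.4 ≈ 0.147027
  G: 62/255 ≈ 0.243137 > 0.04045 → ((0.243137+0.055)/1.055)^2.4 ≈ 0.048172
  B: 25/255 ≈ 0.098039 > 0.04045 → ((0.098039+0.055)/1.055)^2.4 ≈ 0.009721
R_lin = 0.147027, G_lin = 0.048172, B_lin = 0.009721
L = 0.2126×R + 0.7152×G + 0.0722×B
L = 0.2126×0.147027 + 0.7152×0.048172 + 0.0722×0.009721
L ≈ 0.066412


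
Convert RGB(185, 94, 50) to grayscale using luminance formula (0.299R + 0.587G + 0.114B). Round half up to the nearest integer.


Gray = 0.299×R + 0.587×G + 0.114×B
Gray = 0.299×185 + 0.587×94 + 0.114×50
Gray = 55.315 + 55.178 + 5.700
Gray = 116.193 → round half up → 116
Gray = 116


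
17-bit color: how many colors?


Colors = 2^bits = 2^17
= 131,072 colors


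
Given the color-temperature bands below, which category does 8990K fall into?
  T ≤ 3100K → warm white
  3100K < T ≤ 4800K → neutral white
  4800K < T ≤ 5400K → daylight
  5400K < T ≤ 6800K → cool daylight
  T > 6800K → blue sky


Temperature: 8990K
8990K > 6800K → blue sky
Classification: blue sky


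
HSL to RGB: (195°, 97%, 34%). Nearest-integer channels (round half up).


H=195°, S=0.97, L=0.34
C = (1-|2L-1|)×S = (1-|-0.32|)×0.97 = 0.6596
H' = H/60 = 195/60 ≈ 3.2500; X = C×(1-|H' mod 2 - 1|) = 0.4947
m = L - C/2 = 0.34 - 0.3298 = 0.0102
Sector ⌊H'⌋ = 3 → (R',G',B') = (0.0, 0.4947, 0.6596)
RGB = ((R'+m)×255, (G'+m)×255, (B'+m)×255) = (2.601, 128.7495, 170.799)
Round half up → RGB(3, 129, 171)


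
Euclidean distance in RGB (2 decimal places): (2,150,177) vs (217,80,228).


d = √[(R₁-R₂)² + (G₁-G₂)² + (B₁-B₂)²]
d = √[(2-217)² + (150-80)² + (177-228)²]
d = √[46225 + 4900 + 2601]
d = √53726
d ≈ 231.79


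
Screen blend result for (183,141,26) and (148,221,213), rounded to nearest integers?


Screen: C = 255 - (255-A)×(255-B)/255, rounded to nearest integer
R: 255 - (255-183)×(255-148)/255 = 255 - 7704/255 ≈ 255 - 30.212 = 224.788 → 225
G: 255 - (255-141)×(255-221)/255 = 255 - 3876/255 ≈ 255 - 15.200 = 239.800 → 240
B: 255 - (255-26)×(255-213)/255 = 255 - 9618/255 ≈ 255 - 37.718 = 217.282 → 217
= RGB(225, 240, 217)


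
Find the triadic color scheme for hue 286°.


Triadic: equally spaced at 120° intervals
H1 = 286°
H2 = (286 + 120) mod 360 = 46°
H3 = (286 + 240) mod 360 = 166°
Triadic = 286°, 46°, 166°


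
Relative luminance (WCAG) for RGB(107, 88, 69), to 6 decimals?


Linearize each channel (sRGB transfer function): c = v/255; c_lin = c/12.92 if c ≤ 0.04045, else ((c+0.055)/1.055)^2.4
  R: 107/255 ≈ 0.419608 > 0.04045 → ((0.419608+0.055)/1.055)^2.4 ≈ 0.147027
  G: 88/255 ≈ 0.345098 > 0.04045 → ((0.345098+0.055)/1.055)^2.4 ≈ 0.097587
  B: 69/255 ≈ 0.270588 > 0.04045 → ((0.270588+0.055)/1.055)^2.4 ≈ 0.059511
R_lin = 0.147027, G_lin = 0.097587, B_lin = 0.059511
L = 0.2126×R + 0.7152×G + 0.0722×B
L = 0.2126×0.147027 + 0.7152×0.097587 + 0.0722×0.059511
L ≈ 0.105349


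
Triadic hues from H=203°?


Triadic: equally spaced at 120° intervals
H1 = 203°
H2 = (203 + 120) mod 360 = 323°
H3 = (203 + 240) mod 360 = 83°
Triadic = 203°, 323°, 83°


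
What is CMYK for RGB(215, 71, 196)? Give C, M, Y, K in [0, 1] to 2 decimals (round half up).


R'=215/255≈0.8431, G'=71/255≈0.2784, B'=196/255≈0.7686
K = 1 - max(R',G',B') = 1 - 215/255 = 40/255 = 0.15686… → 0.16
(1-R'-K)/(1-K) simplifies to (max-R)/max with max = 215:
C = (215-215)/215 = 0/215 = 0 → 0.00
M = (215-71)/215 = 144/215 = 0.66976… → 0.67
Y = (215-196)/215 = 19/215 = 0.08837… → 0.09
= CMYK(0.00, 0.67, 0.09, 0.16)


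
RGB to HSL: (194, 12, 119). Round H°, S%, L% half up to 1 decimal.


Normalize: R'=194/255≈0.7608, G'=12/255≈0.0471, B'=119/255≈0.4667
Max=194/255, Min=12/255, Δ=Max-Min=182/255
L = (Max+Min)/2 = (194+12)/510 = 206/510 = 0.40392… → L = 40.4%
L ≤ 0.5 → S = Δ/(Max+Min) = 182/(194+12) = 182/206 = 0.88349… → S = 88.3%
(the 1/255 factors cancel in S and H, so raw channel differences can be used)
Max is R' → H = 60 × (((G-B)/Δ) mod 6) = 60 × (((12-119)/182) mod 6)
  (-107)/182 = -0.5879…; negative, so add 6 → 5.4120…
  H = 60 × 5.4120… = 324.725…° → H = 324.7°
= HSL(324.7°, 88.3%, 40.4%)


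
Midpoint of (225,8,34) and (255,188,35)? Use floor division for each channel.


Midpoint: each channel = ⌊(C₁+C₂)/2⌋
R: ⌊(225+255)/2⌋ = 240
G: ⌊(8+188)/2⌋ = 98
B: ⌊(34+35)/2⌋ = 34
= RGB(240, 98, 34)


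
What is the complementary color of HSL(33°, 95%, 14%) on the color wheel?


Complement = opposite side of color wheel = hue + 180°
H' = (33 + 180) mod 360 = 213°
S and L unchanged.
= HSL(213°, 95%, 14%)


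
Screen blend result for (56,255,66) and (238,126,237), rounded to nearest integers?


Screen: C = 255 - (255-A)×(255-B)/255, rounded to nearest integer
R: 255 - (255-56)×(255-238)/255 = 255 - 3383/255 ≈ 255 - 13.267 = 241.733 → 242
G: 255 - (255-255)×(255-126)/255 = 255 - 0/255 ≈ 255 - 0.000 = 255.000 → 255
B: 255 - (255-66)×(255-237)/255 = 255 - 3402/255 ≈ 255 - 13.341 = 241.659 → 242
= RGB(242, 255, 242)


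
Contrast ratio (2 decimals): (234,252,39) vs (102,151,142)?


Linearize each sRGB channel c=v/255: c/12.92 if c ≤ 0.04045 else ((c+0.055)/1.055)^2.4
L = 0.2126×R_lin + 0.7152×G_lin + 0.0722×B_lin
Color 1 (234,252,39):
  R=234: 234/255≈0.9176 > 0.04045 → ((0.9176+0.055)/1.055)^2.4 ≈ 0.82279
  G=252: 252/255≈0.9882 > 0.04045 → ((0.9882+0.055)/1.055)^2.4 ≈ 0.97345
  B=39: 39/255≈0.1529 > 0.04045 → ((0.1529+0.055)/1.055)^2.4 ≈ 0.02029
  L1 = 0.2126×0.82279 + 0.7152×0.97345 + 0.0722×0.02029 ≈ 0.87260
Color 2 (102,151,142):
  R=102: 102/255≈0.4000 > 0.04045 → ((0.4000+0.055)/1.055)^2.4 ≈ 0.13287
  G=151: 151/255≈0.5922 > 0.04045 → ((0.5922+0.055)/1.055)^2.4 ≈ 0.30947
  B=142: 142/255≈0.5569 > 0.04045 → ((0.5569+0.055)/1.055)^2.4 ≈ 0.27050
  L2 = 0.2126×0.13287 + 0.7152×0.30947 + 0.0722×0.27050 ≈ 0.26911
Lighter = 0.87260, Darker = 0.26911
Ratio = (L_lighter + 0.05) / (L_darker + 0.05)
Ratio = (0.87260 + 0.05) / (0.26911 + 0.05) = 0.92260 / 0.31911 ≈ 2.8912
Ratio ≈ 2.89:1


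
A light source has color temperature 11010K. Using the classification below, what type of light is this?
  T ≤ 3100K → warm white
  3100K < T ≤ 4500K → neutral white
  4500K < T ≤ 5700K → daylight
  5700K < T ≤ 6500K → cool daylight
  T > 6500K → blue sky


Temperature: 11010K
11010K > 6500K → blue sky
Classification: blue sky


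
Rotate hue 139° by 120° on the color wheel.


New hue = (H + rotation) mod 360
New hue = (139 + 120) mod 360
= 259 mod 360
= 259°


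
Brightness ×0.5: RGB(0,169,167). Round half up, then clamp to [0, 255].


Multiply each channel by 0.5, round half up, clamp to [0, 255]
R: 0×0.5 = 0
G: 169×0.5 = 84.5 → round → 85
B: 167×0.5 = 83.5 → round → 84
= RGB(0, 85, 84)


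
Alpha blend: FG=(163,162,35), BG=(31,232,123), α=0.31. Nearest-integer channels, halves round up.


C = α×F + (1-α)×B, with 1-α = 0.69
R: 0.31×163 + 0.69×31 = 50.53 + 21.39 = 71.92 → 72
G: 0.31×162 + 0.69×232 = 50.22 + 160.08 = 210.30 → 210
B: 0.31×35 + 0.69×123 = 10.85 + 84.87 = 95.72 → 96
= RGB(72, 210, 96)


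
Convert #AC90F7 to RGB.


AC → 172 (R)
90 → 144 (G)
F7 → 247 (B)
= RGB(172, 144, 247)


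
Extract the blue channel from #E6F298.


Color: #E6F298
R = E6 = 230
G = F2 = 242
B = 98 = 152
Blue = 152


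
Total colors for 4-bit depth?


Colors = 2^bits = 2^4
= 16 colors


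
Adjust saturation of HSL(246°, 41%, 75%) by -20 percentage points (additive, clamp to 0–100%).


Original S = 41%
Adjustment = -20 percentage points
New S = 41 + (-20) = 21
Clamp to [0, 100] → 21
= HSL(246°, 21%, 75%)


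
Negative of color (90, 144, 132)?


Invert: (255-R, 255-G, 255-B)
R: 255-90 = 165
G: 255-144 = 111
B: 255-132 = 123
= RGB(165, 111, 123)


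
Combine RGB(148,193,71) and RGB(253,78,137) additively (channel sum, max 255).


Additive: each channel = min(255, C₁+C₂)
R: 148+253 = 401 → 255
G: 193+78 = 271 → 255
B: 71+137 = 208 → 208
= RGB(255, 255, 208)


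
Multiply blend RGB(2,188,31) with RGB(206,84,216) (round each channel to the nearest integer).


Multiply: C = A×B/255, rounded to nearest integer
R: 2×206/255 = 412/255 ≈ 1.616 → 2
G: 188×84/255 = 15792/255 ≈ 61.929 → 62
B: 31×216/255 = 6696/255 ≈ 26.259 → 26
= RGB(2, 62, 26)


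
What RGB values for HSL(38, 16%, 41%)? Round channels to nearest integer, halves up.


H=38°, S=0.16, L=0.41
C = (1-|2L-1|)×S = (1-|-0.18|)×0.16 = 0.1312
H' = H/60 = 38/60 ≈ 0.6333; X = C×(1-|H' mod 2 - 1|) ≈ 0.0831
m = L - C/2 = 0.41 - 0.0656 = 0.3444
Sector ⌊H'⌋ = 0 → (R',G',B') = (0.1312, ≈0.0831, 0.0)
RGB = ((R'+m)×255, (G'+m)×255, (B'+m)×255) = (121.278, 109.0108, 87.822)
Round half up → RGB(121, 109, 88)


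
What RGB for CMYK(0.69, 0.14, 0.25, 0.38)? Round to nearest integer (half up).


R = 255 × (1-C) × (1-K) = 255 × 0.31 × 0.62 = 49.011 → 49
G = 255 × (1-M) × (1-K) = 255 × 0.86 × 0.62 = 135.966 → 136
B = 255 × (1-Y) × (1-K) = 255 × 0.75 × 0.62 = 118.575 → 119
= RGB(49, 136, 119)


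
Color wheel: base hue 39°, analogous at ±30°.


Base hue: 39°
Left analog: (39 - 30) mod 360 = 9°
Right analog: (39 + 30) mod 360 = 69°
Analogous hues = 9° and 69°


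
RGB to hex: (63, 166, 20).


R = 63 → 3F (hex)
G = 166 → A6 (hex)
B = 20 → 14 (hex)
Hex = #3FA614


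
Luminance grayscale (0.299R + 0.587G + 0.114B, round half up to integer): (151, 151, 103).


Gray = 0.299×R + 0.587×G + 0.114×B
Gray = 0.299×151 + 0.587×151 + 0.114×103
Gray = 45.149 + 88.637 + 11.742
Gray = 145.528 → round half up → 146
Gray = 146


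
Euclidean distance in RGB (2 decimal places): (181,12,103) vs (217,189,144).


d = √[(R₁-R₂)² + (G₁-G₂)² + (B₁-B₂)²]
d = √[(181-217)² + (12-189)² + (103-144)²]
d = √[1296 + 31329 + 1681]
d = √34306
d ≈ 185.22


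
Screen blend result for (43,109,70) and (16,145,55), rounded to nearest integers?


Screen: C = 255 - (255-A)×(255-B)/255, rounded to nearest integer
R: 255 - (255-43)×(255-16)/255 = 255 - 50668/255 ≈ 255 - 198.698 = 56.302 → 56
G: 255 - (255-109)×(255-145)/255 = 255 - 16060/255 ≈ 255 - 62.980 = 192.020 → 192
B: 255 - (255-70)×(255-55)/255 = 255 - 37000/255 ≈ 255 - 145.098 = 109.902 → 110
= RGB(56, 192, 110)


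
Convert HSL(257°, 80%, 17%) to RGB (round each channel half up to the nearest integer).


H=257°, S=0.80, L=0.17
C = (1-|2L-1|)×S = (1-|-0.66|)×0.80 = 0.272
H' = H/60 = 257/60 ≈ 4.2833; X = C×(1-|H' mod 2 - 1|) ≈ 0.0771
m = L - C/2 = 0.17 - 0.136 = 0.034
Sector ⌊H'⌋ = 4 → (R',G',B') = (≈0.0771, 0.0, 0.272)
RGB = ((R'+m)×255, (G'+m)×255, (B'+m)×255) = (28.322, 8.67, 78.03)
Round half up → RGB(28, 9, 78)


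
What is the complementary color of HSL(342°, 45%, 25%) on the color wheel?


Complement = opposite side of color wheel = hue + 180°
H' = (342 + 180) mod 360 = 162°
S and L unchanged.
= HSL(162°, 45%, 25%)


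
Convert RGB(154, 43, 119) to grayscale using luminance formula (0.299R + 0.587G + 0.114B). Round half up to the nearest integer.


Gray = 0.299×R + 0.587×G + 0.114×B
Gray = 0.299×154 + 0.587×43 + 0.114×119
Gray = 46.046 + 25.241 + 13.566
Gray = 84.853 → round half up → 85
Gray = 85


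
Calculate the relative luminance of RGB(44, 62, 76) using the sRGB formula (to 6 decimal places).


Linearize each channel (sRGB transfer function): c = v/255; c_lin = c/12.92 if c ≤ 0.04045, else ((c+0.055)/1.055)^2.4
  R: 44/255 ≈ 0.172549 > 0.04045 → ((0.172549+0.055)/1.055)^2.4 ≈ 0.025187
  G: 62/255 ≈ 0.243137 > 0.04045 → ((0.243137+0.055)/1.055)^2.4 ≈ 0.048172
  B: 76/255 ≈ 0.298039 > 0.04045 → ((0.298039+0.055)/1.055)^2.4 ≈ 0.072272
R_lin = 0.025187, G_lin = 0.048172, B_lin = 0.072272
L = 0.2126×R + 0.7152×G + 0.0722×B
L = 0.2126×0.025187 + 0.7152×0.048172 + 0.0722×0.072272
L ≈ 0.045025


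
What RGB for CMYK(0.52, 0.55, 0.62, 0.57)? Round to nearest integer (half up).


R = 255 × (1-C) × (1-K) = 255 × 0.48 × 0.43 = 52.632 → 53
G = 255 × (1-M) × (1-K) = 255 × 0.45 × 0.43 = 49.3425 → 49
B = 255 × (1-Y) × (1-K) = 255 × 0.38 × 0.43 = 41.667 → 42
= RGB(53, 49, 42)


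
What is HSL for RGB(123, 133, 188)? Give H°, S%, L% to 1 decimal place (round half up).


Normalize: R'=123/255≈0.4824, G'=133/255≈0.5216, B'=188/255≈0.7373
Max=188/255, Min=123/255, Δ=Max-Min=65/255
L = (Max+Min)/2 = (188+123)/510 = 311/510 = 0.60980… → L = 61.0%
L > 0.5 → S = Δ/(2-Max-Min) = 65/(510-188-123) = 65/199 = 0.32663… → S = 32.7%
(the 1/255 factors cancel in S and H, so raw channel differences can be used)
Max is B' → H = 60 × ((R-G)/Δ + 4) = 60 × ((123-133)/65 + 4)
  -10/65 + 4 = -0.1538… + 4 = 3.8461…
  H = 60 × 3.8461… = 230.769…° → H = 230.8°
= HSL(230.8°, 32.7%, 61.0%)


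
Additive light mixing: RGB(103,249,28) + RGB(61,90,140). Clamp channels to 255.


Additive: each channel = min(255, C₁+C₂)
R: 103+61 = 164 → 164
G: 249+90 = 339 → 255
B: 28+140 = 168 → 168
= RGB(164, 255, 168)


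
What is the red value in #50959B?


Color: #50959B
R = 50 = 80
G = 95 = 149
B = 9B = 155
Red = 80


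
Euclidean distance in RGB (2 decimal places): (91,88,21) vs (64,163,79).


d = √[(R₁-R₂)² + (G₁-G₂)² + (B₁-B₂)²]
d = √[(91-64)² + (88-163)² + (21-79)²]
d = √[729 + 5625 + 3364]
d = √9718
d ≈ 98.58


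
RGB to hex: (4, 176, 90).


R = 4 → 04 (hex)
G = 176 → B0 (hex)
B = 90 → 5A (hex)
Hex = #04B05A


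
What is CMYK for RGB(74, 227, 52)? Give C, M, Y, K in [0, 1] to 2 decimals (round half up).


R'=74/255≈0.2902, G'=227/255≈0.8902, B'=52/255≈0.2039
K = 1 - max(R',G',B') = 1 - 227/255 = 28/255 = 0.10980… → 0.11
(1-R'-K)/(1-K) simplifies to (max-R)/max with max = 227:
C = (227-74)/227 = 153/227 = 0.67400… → 0.67
M = (227-227)/227 = 0/227 = 0 → 0.00
Y = (227-52)/227 = 175/227 = 0.77092… → 0.77
= CMYK(0.67, 0.00, 0.77, 0.11)


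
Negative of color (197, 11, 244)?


Invert: (255-R, 255-G, 255-B)
R: 255-197 = 58
G: 255-11 = 244
B: 255-244 = 11
= RGB(58, 244, 11)


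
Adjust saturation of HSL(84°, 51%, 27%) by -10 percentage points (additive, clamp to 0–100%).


Original S = 51%
Adjustment = -10 percentage points
New S = 51 + (-10) = 41
Clamp to [0, 100] → 41
= HSL(84°, 41%, 27%)


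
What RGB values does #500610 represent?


50 → 80 (R)
06 → 6 (G)
10 → 16 (B)
= RGB(80, 6, 16)


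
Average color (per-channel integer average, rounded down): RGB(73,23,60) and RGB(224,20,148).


Midpoint: each channel = ⌊(C₁+C₂)/2⌋
R: ⌊(73+224)/2⌋ = 148
G: ⌊(23+20)/2⌋ = 21
B: ⌊(60+148)/2⌋ = 104
= RGB(148, 21, 104)


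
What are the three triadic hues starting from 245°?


Triadic: equally spaced at 120° intervals
H1 = 245°
H2 = (245 + 120) mod 360 = 5°
H3 = (245 + 240) mod 360 = 125°
Triadic = 245°, 5°, 125°


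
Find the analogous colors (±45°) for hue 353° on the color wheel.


Base hue: 353°
Left analog: (353 - 45) mod 360 = 308°
Right analog: (353 + 45) mod 360 = 38°
Analogous hues = 308° and 38°


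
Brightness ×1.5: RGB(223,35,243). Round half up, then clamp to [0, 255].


Multiply each channel by 1.5, round half up, clamp to [0, 255]
R: 223×1.5 = 334.5 → round → 335 → clamp → 255
G: 35×1.5 = 52.5 → round → 53
B: 243×1.5 = 364.5 → round → 365 → clamp → 255
= RGB(255, 53, 255)


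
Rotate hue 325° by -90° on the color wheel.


New hue = (H + rotation) mod 360
New hue = (325 -90) mod 360
= 235 mod 360
= 235°


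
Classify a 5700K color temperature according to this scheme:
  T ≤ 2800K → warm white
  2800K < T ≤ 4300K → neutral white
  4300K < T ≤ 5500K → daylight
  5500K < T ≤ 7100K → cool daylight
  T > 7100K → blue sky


Temperature: 5700K
5500K < 5700K ≤ 7100K → cool daylight
Classification: cool daylight


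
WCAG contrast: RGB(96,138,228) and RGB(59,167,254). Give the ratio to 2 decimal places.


Linearize each sRGB channel c=v/255: c/12.92 if c ≤ 0.04045 else ((c+0.055)/1.055)^2.4
L = 0.2126×R_lin + 0.7152×G_lin + 0.0722×B_lin
Color 1 (96,138,228):
  R=96: 96/255≈0.3765 > 0.04045 → ((0.3765+0.055)/1.055)^2.4 ≈ 0.11697
  G=138: 138/255≈0.5412 > 0.04045 → ((0.5412+0.055)/1.055)^2.4 ≈ 0.25415
  B=228: 228/255≈0.8941 > 0.04045 → ((0.8941+0.055)/1.055)^2.4 ≈ 0.77582
  L1 = 0.2126×0.11697 + 0.7152×0.25415 + 0.0722×0.77582 ≈ 0.26265
Color 2 (59,167,254):
  R=59: 59/255≈0.2314 > 0.04045 → ((0.2314+0.055)/1.055)^2.4 ≈ 0.04374
  G=167: 167/255≈0.6549 > 0.04045 → ((0.6549+0.055)/1.055)^2.4 ≈ 0.38643
  B=254: 254/255≈0.9961 > 0.04045 → ((0.9961+0.055)/1.055)^2.4 ≈ 0.99110
  L2 = 0.2126×0.04374 + 0.7152×0.38643 + 0.0722×0.99110 ≈ 0.35723
Lighter = 0.35723, Darker = 0.26265
Ratio = (L_lighter + 0.05) / (L_darker + 0.05)
Ratio = (0.35723 + 0.05) / (0.26265 + 0.05) = 0.40723 / 0.31265 ≈ 1.3025
Ratio ≈ 1.30:1


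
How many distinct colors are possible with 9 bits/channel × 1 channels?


Total bits = 9 bits/channel × 1 channels = 9 bits
Distinct colors = 2^9
= 512 colors


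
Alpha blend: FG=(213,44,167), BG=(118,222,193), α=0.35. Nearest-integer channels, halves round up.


C = α×F + (1-α)×B, with 1-α = 0.65
R: 0.35×213 + 0.65×118 = 74.55 + 76.70 = 151.25 → 151
G: 0.35×44 + 0.65×222 = 15.40 + 144.30 = 159.70 → 160
B: 0.35×167 + 0.65×193 = 58.45 + 125.45 = 183.90 → 184
= RGB(151, 160, 184)


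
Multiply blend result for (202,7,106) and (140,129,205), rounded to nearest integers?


Multiply: C = A×B/255, rounded to nearest integer
R: 202×140/255 = 28280/255 ≈ 110.902 → 111
G: 7×129/255 = 903/255 ≈ 3.541 → 4
B: 106×205/255 = 21730/255 ≈ 85.216 → 85
= RGB(111, 4, 85)


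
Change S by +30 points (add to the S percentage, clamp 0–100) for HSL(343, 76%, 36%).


Original S = 76%
Adjustment = +30 percentage points
New S = 76 + (30) = 106
Clamp to [0, 100] → 100
= HSL(343°, 100%, 36%)


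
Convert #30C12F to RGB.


30 → 48 (R)
C1 → 193 (G)
2F → 47 (B)
= RGB(48, 193, 47)


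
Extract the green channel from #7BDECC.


Color: #7BDECC
R = 7B = 123
G = DE = 222
B = CC = 204
Green = 222


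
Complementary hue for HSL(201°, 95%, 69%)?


Complement = opposite side of color wheel = hue + 180°
H' = (201 + 180) mod 360 = 21°
S and L unchanged.
= HSL(21°, 95%, 69%)


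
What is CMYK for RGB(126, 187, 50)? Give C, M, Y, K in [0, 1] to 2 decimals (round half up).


R'=126/255≈0.4941, G'=187/255≈0.7333, B'=50/255≈0.1961
K = 1 - max(R',G',B') = 1 - 187/255 = 68/255 = 0.26666… → 0.27
(1-R'-K)/(1-K) simplifies to (max-R)/max with max = 187:
C = (187-126)/187 = 61/187 = 0.32620… → 0.33
M = (187-187)/187 = 0/187 = 0 → 0.00
Y = (187-50)/187 = 137/187 = 0.73262… → 0.73
= CMYK(0.33, 0.00, 0.73, 0.27)


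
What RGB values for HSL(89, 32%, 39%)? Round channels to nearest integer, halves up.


H=89°, S=0.32, L=0.39
C = (1-|2L-1|)×S = (1-|-0.22|)×0.32 = 0.2496
H' = H/60 = 89/60 ≈ 1.4833; X = C×(1-|H' mod 2 - 1|) = 0.12896
m = L - C/2 = 0.39 - 0.1248 = 0.2652
Sector ⌊H'⌋ = 1 → (R',G',B') = (0.12896, 0.2496, 0.0)
RGB = ((R'+m)×255, (G'+m)×255, (B'+m)×255) = (100.5108, 131.274, 67.626)
Round half up → RGB(101, 131, 68)


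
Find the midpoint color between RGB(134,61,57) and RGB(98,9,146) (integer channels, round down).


Midpoint: each channel = ⌊(C₁+C₂)/2⌋
R: ⌊(134+98)/2⌋ = 116
G: ⌊(61+9)/2⌋ = 35
B: ⌊(57+146)/2⌋ = 101
= RGB(116, 35, 101)


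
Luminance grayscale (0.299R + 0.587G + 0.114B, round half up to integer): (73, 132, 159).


Gray = 0.299×R + 0.587×G + 0.114×B
Gray = 0.299×73 + 0.587×132 + 0.114×159
Gray = 21.827 + 77.484 + 18.126
Gray = 117.437 → round half up → 117
Gray = 117


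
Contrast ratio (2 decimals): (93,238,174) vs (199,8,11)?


Linearize each sRGB channel c=v/255: c/12.92 if c ≤ 0.04045 else ((c+0.055)/1.055)^2.4
L = 0.2126×R_lin + 0.7152×G_lin + 0.0722×B_lin
Color 1 (93,238,174):
  R=93: 93/255≈0.3647 > 0.04045 → ((0.3647+0.055)/1.055)^2.4 ≈ 0.10946
  G=238: 238/255≈0.9333 > 0.04045 → ((0.9333+0.055)/1.055)^2.4 ≈ 0.85499
  B=174: 174/255≈0.6824 > 0.04045 → ((0.6824+0.055)/1.055)^2.4 ≈ 0.42327
  L1 = 0.2126×0.10946 + 0.7152×0.85499 + 0.0722×0.42327 ≈ 0.66532
Color 2 (199,8,11):
  R=199: 199/255≈0.7804 > 0.04045 → ((0.7804+0.055)/1.055)^2.4 ≈ 0.57112
  G=8: 8/255≈0.0314 ≤ 0.04045 → 0.0314/12.92 ≈ 0.00243
  B=11: 11/255≈0.0431 > 0.04045 → ((0.0431+0.055)/1.055)^2.4 ≈ 0.00335
  L2 = 0.2126×0.57112 + 0.7152×0.00243 + 0.0722×0.00335 ≈ 0.12340
Lighter = 0.66532, Darker = 0.12340
Ratio = (L_lighter + 0.05) / (L_darker + 0.05)
Ratio = (0.66532 + 0.05) / (0.12340 + 0.05) = 0.71532 / 0.17340 ≈ 4.1253
Ratio ≈ 4.13:1


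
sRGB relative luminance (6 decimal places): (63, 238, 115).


Linearize each channel (sRGB transfer function): c = v/255; c_lin = c/12.92 if c ≤ 0.04045, else ((c+0.055)/1.055)^2.4
  R: 63/255 ≈ 0.247059 > 0.04045 → ((0.247059+0.055)/1.055)^2.4 ≈ 0.049707
  G: 238/255 ≈ 0.933333 > 0.04045 → ((0.933333+0.055)/1.055)^2.4 ≈ 0.854993
  B: 115/255 ≈ 0.450980 > 0.04045 → ((0.450980+0.055)/1.055)^2.4 ≈ 0.171441
R_lin = 0.049707, G_lin = 0.854993, B_lin = 0.171441
L = 0.2126×R + 0.7152×G + 0.0722×B
L = 0.2126×0.049707 + 0.7152×0.854993 + 0.0722×0.171441
L ≈ 0.634436


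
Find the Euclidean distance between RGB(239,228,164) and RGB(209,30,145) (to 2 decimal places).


d = √[(R₁-R₂)² + (G₁-G₂)² + (B₁-B₂)²]
d = √[(239-209)² + (228-30)² + (164-145)²]
d = √[900 + 39204 + 361]
d = √40465
d ≈ 201.16


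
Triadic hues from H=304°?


Triadic: equally spaced at 120° intervals
H1 = 304°
H2 = (304 + 120) mod 360 = 64°
H3 = (304 + 240) mod 360 = 184°
Triadic = 304°, 64°, 184°


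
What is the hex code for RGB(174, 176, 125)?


R = 174 → AE (hex)
G = 176 → B0 (hex)
B = 125 → 7D (hex)
Hex = #AEB07D


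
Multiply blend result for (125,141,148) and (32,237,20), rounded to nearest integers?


Multiply: C = A×B/255, rounded to nearest integer
R: 125×32/255 = 4000/255 ≈ 15.686 → 16
G: 141×237/255 = 33417/255 ≈ 131.047 → 131
B: 148×20/255 = 2960/255 ≈ 11.608 → 12
= RGB(16, 131, 12)


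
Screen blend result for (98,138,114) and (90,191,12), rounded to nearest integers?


Screen: C = 255 - (255-A)×(255-B)/255, rounded to nearest integer
R: 255 - (255-98)×(255-90)/255 = 255 - 25905/255 ≈ 255 - 101.588 = 153.412 → 153
G: 255 - (255-138)×(255-191)/255 = 255 - 7488/255 ≈ 255 - 29.365 = 225.635 → 226
B: 255 - (255-114)×(255-12)/255 = 255 - 34263/255 ≈ 255 - 134.365 = 120.635 → 121
= RGB(153, 226, 121)


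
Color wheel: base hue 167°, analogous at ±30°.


Base hue: 167°
Left analog: (167 - 30) mod 360 = 137°
Right analog: (167 + 30) mod 360 = 197°
Analogous hues = 137° and 197°


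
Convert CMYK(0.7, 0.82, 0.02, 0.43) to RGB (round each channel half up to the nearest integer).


R = 255 × (1-C) × (1-K) = 255 × 0.30 × 0.57 = 43.605 → 44
G = 255 × (1-M) × (1-K) = 255 × 0.18 × 0.57 = 26.163 → 26
B = 255 × (1-Y) × (1-K) = 255 × 0.98 × 0.57 = 142.443 → 142
= RGB(44, 26, 142)


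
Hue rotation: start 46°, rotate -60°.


New hue = (H + rotation) mod 360
New hue = (46 -60) mod 360
= -14 mod 360
= 346°


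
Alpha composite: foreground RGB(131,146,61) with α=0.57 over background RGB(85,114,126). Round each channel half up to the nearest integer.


C = α×F + (1-α)×B, with 1-α = 0.43
R: 0.57×131 + 0.43×85 = 74.67 + 36.55 = 111.22 → 111
G: 0.57×146 + 0.43×114 = 83.22 + 49.02 = 132.24 → 132
B: 0.57×61 + 0.43×126 = 34.77 + 54.18 = 88.95 → 89
= RGB(111, 132, 89)
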